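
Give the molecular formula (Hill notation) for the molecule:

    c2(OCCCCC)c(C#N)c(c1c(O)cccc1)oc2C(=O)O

Heavy atoms from the SMILES: 17 C, 1 N, 5 O.
Implicit hydrogens by atom environment:
  6 × C (aromatic): no H
  4 × C: 2 H each → 8
  4 × C (aromatic): 1 H each → 4
  2 × C: no H
  2 × O: 1 H each → 2
  2 × O: no H
  1 × C: 3 H
  1 × N: no H
  1 × O (aromatic): no H
  Total hydrogens = 17.
Molecular formula: C17H17NO5

C17H17NO5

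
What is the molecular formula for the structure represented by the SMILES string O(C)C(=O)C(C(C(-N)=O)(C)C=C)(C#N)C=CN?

C11H15N3O3

Heavy atoms from the SMILES: 11 C, 3 N, 3 O.
Implicit hydrogens by atom environment:
  5 × C: no H
  3 × C: 1 H each → 3
  3 × O: no H
  2 × C: 3 H each → 6
  2 × N: 2 H each → 4
  1 × C: 2 H
  1 × N: no H
  Total hydrogens = 15.
Molecular formula: C11H15N3O3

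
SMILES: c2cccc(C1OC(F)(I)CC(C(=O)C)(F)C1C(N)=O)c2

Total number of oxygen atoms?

3

The symbol for oxygen appears 3 times in the SMILES.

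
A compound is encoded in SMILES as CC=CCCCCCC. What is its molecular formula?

C9H18

Heavy atoms from the SMILES: 9 C.
Implicit hydrogens by atom environment:
  5 × C: 2 H each → 10
  2 × C: 3 H each → 6
  2 × C: 1 H each → 2
  Total hydrogens = 18.
Molecular formula: C9H18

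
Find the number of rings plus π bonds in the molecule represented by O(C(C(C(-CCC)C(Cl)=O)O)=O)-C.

Molecular formula from the SMILES: C8H13ClO4.
DoU = (2C + 2 + N − H − X)/2 = (2·8 + 2 + 0 − 13 − 1)/2 = 4/2 = 2.
(Structurally: 0 ring(s) + 2 π bond(s) = 2.)

2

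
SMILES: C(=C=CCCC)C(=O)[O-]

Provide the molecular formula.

Heavy atoms from the SMILES: 7 C, 2 O.
Implicit hydrogens by atom environment:
  2 × C: 2 H each → 4
  2 × C: 1 H each → 2
  2 × C: no H
  1 × C: 3 H
  1 × O: no H
  1 × O (charge -1): no H
  Total hydrogens = 9.
Net charge -1.
Molecular formula: C7H9O2-

C7H9O2-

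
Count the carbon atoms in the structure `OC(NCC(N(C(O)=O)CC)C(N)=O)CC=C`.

The symbol for carbon appears 10 times in the SMILES.

10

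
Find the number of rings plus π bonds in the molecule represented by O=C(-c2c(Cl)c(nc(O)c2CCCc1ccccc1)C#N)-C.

11

Molecular formula from the SMILES: C17H15ClN2O2.
DoU = (2C + 2 + N − H − X)/2 = (2·17 + 2 + 2 − 15 − 1)/2 = 22/2 = 11.
(Structurally: 2 ring(s) + 9 π bond(s) = 11.)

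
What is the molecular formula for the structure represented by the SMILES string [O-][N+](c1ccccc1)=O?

Heavy atoms from the SMILES: 6 C, 1 N, 2 O.
Implicit hydrogens by atom environment:
  5 × C (aromatic): 1 H each → 5
  1 × C (aromatic): no H
  1 × N (charge +1): no H
  1 × O: no H
  1 × O (charge -1): no H
  Total hydrogens = 5.
Molecular formula: C6H5NO2

C6H5NO2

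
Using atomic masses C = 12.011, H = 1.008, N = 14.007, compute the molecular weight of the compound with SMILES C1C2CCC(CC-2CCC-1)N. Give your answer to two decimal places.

Molecular formula: C10H19N.
M = 10×12.011 + 19×1.008 + 1×14.007 = 153.27 g/mol.

153.27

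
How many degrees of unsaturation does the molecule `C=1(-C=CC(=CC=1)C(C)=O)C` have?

Molecular formula from the SMILES: C9H10O.
DoU = (2C + 2 + N − H − X)/2 = (2·9 + 2 + 0 − 10 − 0)/2 = 10/2 = 5.
(Structurally: 1 ring(s) + 4 π bond(s) = 5.)

5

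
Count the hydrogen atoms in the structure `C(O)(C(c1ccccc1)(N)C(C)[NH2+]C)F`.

18

Hydrogens are implicit in SMILES; fill each atom to its normal valence:
  5 × C (aromatic): 1 H each → 5
  2 × C: 3 H each → 6
  2 × C: 1 H each → 2
  1 × C: no H
  1 × C (aromatic): no H
  1 × F: no H
  1 × N (charge +1): 2 H
  1 × N: 2 H
  1 × O: 1 H
  Total hydrogens = 18.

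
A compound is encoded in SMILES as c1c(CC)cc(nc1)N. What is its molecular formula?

C7H10N2

Heavy atoms from the SMILES: 7 C, 2 N.
Implicit hydrogens by atom environment:
  3 × C (aromatic): 1 H each → 3
  2 × C (aromatic): no H
  1 × C: 3 H
  1 × C: 2 H
  1 × N: 2 H
  1 × N (aromatic): no H
  Total hydrogens = 10.
Molecular formula: C7H10N2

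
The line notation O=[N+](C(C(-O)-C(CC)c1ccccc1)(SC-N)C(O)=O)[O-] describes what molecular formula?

Heavy atoms from the SMILES: 13 C, 2 N, 5 O, 1 S.
Implicit hydrogens by atom environment:
  5 × C (aromatic): 1 H each → 5
  2 × C: 2 H each → 4
  2 × C: 1 H each → 2
  2 × C: no H
  2 × O: 1 H each → 2
  2 × O: no H
  1 × C: 3 H
  1 × C (aromatic): no H
  1 × N: 2 H
  1 × N (charge +1): no H
  1 × O (charge -1): no H
  1 × S: no H
  Total hydrogens = 18.
Molecular formula: C13H18N2O5S

C13H18N2O5S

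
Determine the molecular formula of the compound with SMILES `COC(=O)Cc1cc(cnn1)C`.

Heavy atoms from the SMILES: 8 C, 2 N, 2 O.
Implicit hydrogens by atom environment:
  2 × C: 3 H each → 6
  2 × C (aromatic): 1 H each → 2
  2 × C (aromatic): no H
  2 × N (aromatic): no H
  2 × O: no H
  1 × C: 2 H
  1 × C: no H
  Total hydrogens = 10.
Molecular formula: C8H10N2O2

C8H10N2O2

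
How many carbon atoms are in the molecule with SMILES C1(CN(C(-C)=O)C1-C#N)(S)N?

The symbol for carbon appears 6 times in the SMILES.

6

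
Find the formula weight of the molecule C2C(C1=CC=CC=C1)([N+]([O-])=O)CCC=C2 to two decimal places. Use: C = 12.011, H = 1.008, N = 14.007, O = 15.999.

203.24

Molecular formula: C12H13NO2.
M = 12×12.011 + 13×1.008 + 1×14.007 + 2×15.999 = 203.24 g/mol.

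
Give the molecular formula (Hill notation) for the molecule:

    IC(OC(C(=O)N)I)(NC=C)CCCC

C9H16I2N2O2

Heavy atoms from the SMILES: 9 C, 2 I, 2 N, 2 O.
Implicit hydrogens by atom environment:
  4 × C: 2 H each → 8
  2 × C: 1 H each → 2
  2 × C: no H
  2 × I: no H
  2 × O: no H
  1 × C: 3 H
  1 × N: 2 H
  1 × N: 1 H
  Total hydrogens = 16.
Molecular formula: C9H16I2N2O2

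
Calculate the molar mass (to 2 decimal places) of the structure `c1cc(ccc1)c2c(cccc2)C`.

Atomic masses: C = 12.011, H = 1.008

Molecular formula: C13H12.
M = 13×12.011 + 12×1.008 = 168.24 g/mol.

168.24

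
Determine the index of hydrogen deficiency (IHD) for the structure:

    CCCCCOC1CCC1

Molecular formula from the SMILES: C9H18O.
DoU = (2C + 2 + N − H − X)/2 = (2·9 + 2 + 0 − 18 − 0)/2 = 2/2 = 1.
(Structurally: 1 ring(s) + 0 π bond(s) = 1.)

1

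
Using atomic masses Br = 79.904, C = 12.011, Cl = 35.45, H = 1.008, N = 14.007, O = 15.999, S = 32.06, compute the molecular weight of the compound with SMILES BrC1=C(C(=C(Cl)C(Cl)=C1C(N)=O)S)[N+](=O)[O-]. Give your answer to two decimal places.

345.98

Molecular formula: C7H3BrCl2N2O3S.
M = 1×79.904 + 7×12.011 + 2×35.45 + 3×1.008 + 2×14.007 + 3×15.999 + 1×32.06 = 345.98 g/mol.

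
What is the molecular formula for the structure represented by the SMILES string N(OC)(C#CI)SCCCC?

C7H12INOS

Heavy atoms from the SMILES: 7 C, 1 I, 1 N, 1 O, 1 S.
Implicit hydrogens by atom environment:
  3 × C: 2 H each → 6
  2 × C: 3 H each → 6
  2 × C: no H
  1 × I: no H
  1 × N: no H
  1 × O: no H
  1 × S: no H
  Total hydrogens = 12.
Molecular formula: C7H12INOS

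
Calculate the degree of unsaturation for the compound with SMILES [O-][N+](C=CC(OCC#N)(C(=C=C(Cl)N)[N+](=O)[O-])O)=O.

Molecular formula from the SMILES: C8H7ClN4O6.
DoU = (2C + 2 + N − H − X)/2 = (2·8 + 2 + 4 − 7 − 1)/2 = 14/2 = 7.
(Structurally: 0 ring(s) + 7 π bond(s) = 7.)

7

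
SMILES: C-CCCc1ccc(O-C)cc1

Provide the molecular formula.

Heavy atoms from the SMILES: 11 C, 1 O.
Implicit hydrogens by atom environment:
  4 × C (aromatic): 1 H each → 4
  3 × C: 2 H each → 6
  2 × C: 3 H each → 6
  2 × C (aromatic): no H
  1 × O: no H
  Total hydrogens = 16.
Molecular formula: C11H16O

C11H16O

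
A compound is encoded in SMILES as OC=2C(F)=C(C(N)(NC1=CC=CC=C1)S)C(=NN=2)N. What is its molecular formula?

C11H12FN5OS

Heavy atoms from the SMILES: 11 C, 1 F, 5 N, 1 O, 1 S.
Implicit hydrogens by atom environment:
  5 × C (aromatic): 1 H each → 5
  5 × C (aromatic): no H
  2 × N: 2 H each → 4
  2 × N (aromatic): no H
  1 × C: no H
  1 × F: no H
  1 × N: 1 H
  1 × O: 1 H
  1 × S: 1 H
  Total hydrogens = 12.
Molecular formula: C11H12FN5OS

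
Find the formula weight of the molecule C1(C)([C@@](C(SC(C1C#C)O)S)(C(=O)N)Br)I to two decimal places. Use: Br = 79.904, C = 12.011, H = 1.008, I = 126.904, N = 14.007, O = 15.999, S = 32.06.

436.12

Molecular formula: C9H11BrINO2S2.
M = 1×79.904 + 9×12.011 + 11×1.008 + 1×126.904 + 1×14.007 + 2×15.999 + 2×32.06 = 436.12 g/mol.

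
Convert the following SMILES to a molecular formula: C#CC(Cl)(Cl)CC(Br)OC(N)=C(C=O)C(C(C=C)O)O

Heavy atoms from the SMILES: 1 Br, 12 C, 2 Cl, 1 N, 4 O.
Implicit hydrogens by atom environment:
  6 × C: 1 H each → 6
  4 × C: no H
  2 × C: 2 H each → 4
  2 × Cl: no H
  2 × O: 1 H each → 2
  2 × O: no H
  1 × Br: no H
  1 × N: 2 H
  Total hydrogens = 14.
Molecular formula: C12H14BrCl2NO4

C12H14BrCl2NO4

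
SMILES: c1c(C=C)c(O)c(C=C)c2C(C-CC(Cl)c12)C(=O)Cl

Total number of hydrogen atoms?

Hydrogens are implicit in SMILES; fill each atom to its normal valence:
  5 × C (aromatic): no H
  4 × C: 2 H each → 8
  4 × C: 1 H each → 4
  2 × Cl: no H
  1 × C (aromatic): 1 H
  1 × C: no H
  1 × O: 1 H
  1 × O: no H
  Total hydrogens = 14.

14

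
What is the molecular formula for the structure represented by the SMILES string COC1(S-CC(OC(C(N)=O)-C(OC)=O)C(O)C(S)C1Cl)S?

Heavy atoms from the SMILES: 11 C, 1 Cl, 1 N, 6 O, 3 S.
Implicit hydrogens by atom environment:
  5 × C: 1 H each → 5
  5 × O: no H
  3 × C: no H
  2 × C: 3 H each → 6
  2 × S: 1 H each → 2
  1 × C: 2 H
  1 × Cl: no H
  1 × N: 2 H
  1 × O: 1 H
  1 × S: no H
  Total hydrogens = 18.
Molecular formula: C11H18ClNO6S3

C11H18ClNO6S3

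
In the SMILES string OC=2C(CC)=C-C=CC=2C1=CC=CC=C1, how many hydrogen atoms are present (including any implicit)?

14

Hydrogens are implicit in SMILES; fill each atom to its normal valence:
  8 × C (aromatic): 1 H each → 8
  4 × C (aromatic): no H
  1 × C: 3 H
  1 × C: 2 H
  1 × O: 1 H
  Total hydrogens = 14.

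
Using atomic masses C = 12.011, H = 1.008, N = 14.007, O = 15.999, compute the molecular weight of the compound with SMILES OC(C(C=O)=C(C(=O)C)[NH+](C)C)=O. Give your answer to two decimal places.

Molecular formula: C8H12NO4+.
M = 8×12.011 + 12×1.008 + 1×14.007 + 4×15.999 = 186.19 g/mol.

186.19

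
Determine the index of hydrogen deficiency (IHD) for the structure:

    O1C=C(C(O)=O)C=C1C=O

Molecular formula from the SMILES: C6H4O4.
DoU = (2C + 2 + N − H − X)/2 = (2·6 + 2 + 0 − 4 − 0)/2 = 10/2 = 5.
(Structurally: 1 ring(s) + 4 π bond(s) = 5.)

5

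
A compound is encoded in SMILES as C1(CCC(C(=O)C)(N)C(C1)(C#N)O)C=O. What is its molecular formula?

Heavy atoms from the SMILES: 10 C, 2 N, 3 O.
Implicit hydrogens by atom environment:
  4 × C: no H
  3 × C: 2 H each → 6
  2 × C: 1 H each → 2
  2 × O: no H
  1 × C: 3 H
  1 × N: 2 H
  1 × N: no H
  1 × O: 1 H
  Total hydrogens = 14.
Molecular formula: C10H14N2O3

C10H14N2O3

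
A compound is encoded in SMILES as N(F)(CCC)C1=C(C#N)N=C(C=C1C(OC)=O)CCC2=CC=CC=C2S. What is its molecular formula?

Heavy atoms from the SMILES: 19 C, 1 F, 3 N, 2 O, 1 S.
Implicit hydrogens by atom environment:
  6 × C (aromatic): no H
  5 × C (aromatic): 1 H each → 5
  4 × C: 2 H each → 8
  2 × C: 3 H each → 6
  2 × C: no H
  2 × N: no H
  2 × O: no H
  1 × F: no H
  1 × N (aromatic): no H
  1 × S: 1 H
  Total hydrogens = 20.
Molecular formula: C19H20FN3O2S

C19H20FN3O2S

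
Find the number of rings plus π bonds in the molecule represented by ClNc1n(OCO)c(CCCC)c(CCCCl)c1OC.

Molecular formula from the SMILES: C13H22Cl2N2O3.
DoU = (2C + 2 + N − H − X)/2 = (2·13 + 2 + 2 − 22 − 2)/2 = 6/2 = 3.
(Structurally: 1 ring(s) + 2 π bond(s) = 3.)

3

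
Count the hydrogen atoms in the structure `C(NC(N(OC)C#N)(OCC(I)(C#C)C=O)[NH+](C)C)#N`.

15

Hydrogens are implicit in SMILES; fill each atom to its normal valence:
  5 × C: no H
  3 × C: 3 H each → 9
  3 × N: no H
  3 × O: no H
  2 × C: 1 H each → 2
  1 × C: 2 H
  1 × I: no H
  1 × N: 1 H
  1 × N (charge +1): 1 H
  Total hydrogens = 15.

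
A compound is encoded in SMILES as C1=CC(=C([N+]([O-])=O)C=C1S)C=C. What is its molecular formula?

Heavy atoms from the SMILES: 8 C, 1 N, 2 O, 1 S.
Implicit hydrogens by atom environment:
  3 × C (aromatic): 1 H each → 3
  3 × C (aromatic): no H
  1 × C: 2 H
  1 × C: 1 H
  1 × N (charge +1): no H
  1 × O: no H
  1 × O (charge -1): no H
  1 × S: 1 H
  Total hydrogens = 7.
Molecular formula: C8H7NO2S

C8H7NO2S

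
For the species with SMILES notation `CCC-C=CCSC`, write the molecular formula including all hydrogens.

Heavy atoms from the SMILES: 7 C, 1 S.
Implicit hydrogens by atom environment:
  3 × C: 2 H each → 6
  2 × C: 3 H each → 6
  2 × C: 1 H each → 2
  1 × S: no H
  Total hydrogens = 14.
Molecular formula: C7H14S

C7H14S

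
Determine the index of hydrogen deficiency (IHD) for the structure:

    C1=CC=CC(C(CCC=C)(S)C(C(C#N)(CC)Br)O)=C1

Molecular formula from the SMILES: C16H20BrNOS.
DoU = (2C + 2 + N − H − X)/2 = (2·16 + 2 + 1 − 20 − 1)/2 = 14/2 = 7.
(Structurally: 1 ring(s) + 6 π bond(s) = 7.)

7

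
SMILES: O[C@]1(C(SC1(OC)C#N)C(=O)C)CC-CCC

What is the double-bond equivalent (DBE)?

4

Molecular formula from the SMILES: C12H19NO3S.
DoU = (2C + 2 + N − H − X)/2 = (2·12 + 2 + 1 − 19 − 0)/2 = 8/2 = 4.
(Structurally: 1 ring(s) + 3 π bond(s) = 4.)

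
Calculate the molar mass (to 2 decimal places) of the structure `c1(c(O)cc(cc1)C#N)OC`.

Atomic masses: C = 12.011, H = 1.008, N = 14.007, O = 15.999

Molecular formula: C8H7NO2.
M = 8×12.011 + 7×1.008 + 1×14.007 + 2×15.999 = 149.15 g/mol.

149.15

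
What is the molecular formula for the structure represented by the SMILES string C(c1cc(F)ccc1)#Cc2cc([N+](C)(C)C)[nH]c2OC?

Heavy atoms from the SMILES: 16 C, 1 F, 2 N, 1 O.
Implicit hydrogens by atom environment:
  5 × C (aromatic): 1 H each → 5
  5 × C (aromatic): no H
  4 × C: 3 H each → 12
  2 × C: no H
  1 × F: no H
  1 × N (aromatic): 1 H
  1 × N (charge +1): no H
  1 × O: no H
  Total hydrogens = 18.
Net charge +1.
Molecular formula: C16H18FN2O+

C16H18FN2O+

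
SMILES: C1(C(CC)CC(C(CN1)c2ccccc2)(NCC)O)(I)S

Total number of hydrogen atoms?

25

Hydrogens are implicit in SMILES; fill each atom to its normal valence:
  5 × C (aromatic): 1 H each → 5
  4 × C: 2 H each → 8
  2 × C: 3 H each → 6
  2 × C: 1 H each → 2
  2 × C: no H
  2 × N: 1 H each → 2
  1 × C (aromatic): no H
  1 × I: no H
  1 × O: 1 H
  1 × S: 1 H
  Total hydrogens = 25.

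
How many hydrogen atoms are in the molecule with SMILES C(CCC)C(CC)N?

Hydrogens are implicit in SMILES; fill each atom to its normal valence:
  4 × C: 2 H each → 8
  2 × C: 3 H each → 6
  1 × C: 1 H
  1 × N: 2 H
  Total hydrogens = 17.

17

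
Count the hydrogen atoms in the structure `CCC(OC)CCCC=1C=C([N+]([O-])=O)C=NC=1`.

Hydrogens are implicit in SMILES; fill each atom to its normal valence:
  4 × C: 2 H each → 8
  3 × C (aromatic): 1 H each → 3
  2 × C: 3 H each → 6
  2 × C (aromatic): no H
  2 × O: no H
  1 × C: 1 H
  1 × N (aromatic): no H
  1 × N (charge +1): no H
  1 × O (charge -1): no H
  Total hydrogens = 18.

18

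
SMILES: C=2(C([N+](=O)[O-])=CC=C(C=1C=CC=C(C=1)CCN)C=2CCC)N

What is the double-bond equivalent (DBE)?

Molecular formula from the SMILES: C17H21N3O2.
DoU = (2C + 2 + N − H − X)/2 = (2·17 + 2 + 3 − 21 − 0)/2 = 18/2 = 9.
(Structurally: 2 ring(s) + 7 π bond(s) = 9.)

9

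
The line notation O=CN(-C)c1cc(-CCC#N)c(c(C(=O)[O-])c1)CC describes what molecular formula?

C14H15N2O3-

Heavy atoms from the SMILES: 14 C, 2 N, 3 O.
Implicit hydrogens by atom environment:
  4 × C (aromatic): no H
  3 × C: 2 H each → 6
  2 × C: 3 H each → 6
  2 × C (aromatic): 1 H each → 2
  2 × C: no H
  2 × N: no H
  2 × O: no H
  1 × C: 1 H
  1 × O (charge -1): no H
  Total hydrogens = 15.
Net charge -1.
Molecular formula: C14H15N2O3-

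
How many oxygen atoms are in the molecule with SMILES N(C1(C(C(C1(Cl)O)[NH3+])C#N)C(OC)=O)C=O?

4

The symbol for oxygen appears 4 times in the SMILES.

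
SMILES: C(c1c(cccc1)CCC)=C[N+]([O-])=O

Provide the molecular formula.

Heavy atoms from the SMILES: 11 C, 1 N, 2 O.
Implicit hydrogens by atom environment:
  4 × C (aromatic): 1 H each → 4
  2 × C: 2 H each → 4
  2 × C: 1 H each → 2
  2 × C (aromatic): no H
  1 × C: 3 H
  1 × N (charge +1): no H
  1 × O: no H
  1 × O (charge -1): no H
  Total hydrogens = 13.
Molecular formula: C11H13NO2

C11H13NO2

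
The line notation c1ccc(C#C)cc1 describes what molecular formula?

Heavy atoms from the SMILES: 8 C.
Implicit hydrogens by atom environment:
  5 × C (aromatic): 1 H each → 5
  1 × C: 1 H
  1 × C (aromatic): no H
  1 × C: no H
  Total hydrogens = 6.
Molecular formula: C8H6

C8H6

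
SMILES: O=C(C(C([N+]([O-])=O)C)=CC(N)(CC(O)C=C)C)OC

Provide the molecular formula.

Heavy atoms from the SMILES: 12 C, 2 N, 5 O.
Implicit hydrogens by atom environment:
  4 × C: 1 H each → 4
  3 × C: 3 H each → 9
  3 × C: no H
  3 × O: no H
  2 × C: 2 H each → 4
  1 × N: 2 H
  1 × N (charge +1): no H
  1 × O: 1 H
  1 × O (charge -1): no H
  Total hydrogens = 20.
Molecular formula: C12H20N2O5

C12H20N2O5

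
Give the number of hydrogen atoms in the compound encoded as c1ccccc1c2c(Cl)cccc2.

Hydrogens are implicit in SMILES; fill each atom to its normal valence:
  9 × C (aromatic): 1 H each → 9
  3 × C (aromatic): no H
  1 × Cl: no H
  Total hydrogens = 9.

9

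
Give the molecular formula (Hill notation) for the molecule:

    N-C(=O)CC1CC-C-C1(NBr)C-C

C9H17BrN2O

Heavy atoms from the SMILES: 1 Br, 9 C, 2 N, 1 O.
Implicit hydrogens by atom environment:
  5 × C: 2 H each → 10
  2 × C: no H
  1 × Br: no H
  1 × C: 3 H
  1 × C: 1 H
  1 × N: 2 H
  1 × N: 1 H
  1 × O: no H
  Total hydrogens = 17.
Molecular formula: C9H17BrN2O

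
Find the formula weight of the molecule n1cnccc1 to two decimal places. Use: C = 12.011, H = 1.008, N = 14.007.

Molecular formula: C4H4N2.
M = 4×12.011 + 4×1.008 + 2×14.007 = 80.09 g/mol.

80.09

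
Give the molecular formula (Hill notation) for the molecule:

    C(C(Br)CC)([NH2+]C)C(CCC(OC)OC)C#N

Heavy atoms from the SMILES: 1 Br, 12 C, 2 N, 2 O.
Implicit hydrogens by atom environment:
  4 × C: 3 H each → 12
  4 × C: 1 H each → 4
  3 × C: 2 H each → 6
  2 × O: no H
  1 × Br: no H
  1 × C: no H
  1 × N (charge +1): 2 H
  1 × N: no H
  Total hydrogens = 24.
Net charge +1.
Molecular formula: C12H24BrN2O2+

C12H24BrN2O2+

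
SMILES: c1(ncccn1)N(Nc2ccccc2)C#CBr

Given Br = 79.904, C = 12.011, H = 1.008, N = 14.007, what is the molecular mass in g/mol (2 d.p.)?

Molecular formula: C12H9BrN4.
M = 1×79.904 + 12×12.011 + 9×1.008 + 4×14.007 = 289.14 g/mol.

289.14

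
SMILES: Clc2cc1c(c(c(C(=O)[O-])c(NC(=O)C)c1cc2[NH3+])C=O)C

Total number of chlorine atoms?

The symbol for chlorine appears 1 time in the SMILES.

1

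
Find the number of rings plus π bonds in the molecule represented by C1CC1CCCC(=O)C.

Molecular formula from the SMILES: C8H14O.
DoU = (2C + 2 + N − H − X)/2 = (2·8 + 2 + 0 − 14 − 0)/2 = 4/2 = 2.
(Structurally: 1 ring(s) + 1 π bond(s) = 2.)

2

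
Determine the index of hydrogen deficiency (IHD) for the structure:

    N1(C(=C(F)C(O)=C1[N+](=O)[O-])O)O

4

Molecular formula from the SMILES: C4H3FN2O5.
DoU = (2C + 2 + N − H − X)/2 = (2·4 + 2 + 2 − 3 − 1)/2 = 8/2 = 4.
(Structurally: 1 ring(s) + 3 π bond(s) = 4.)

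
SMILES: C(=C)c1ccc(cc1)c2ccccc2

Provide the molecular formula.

C14H12

Heavy atoms from the SMILES: 14 C.
Implicit hydrogens by atom environment:
  9 × C (aromatic): 1 H each → 9
  3 × C (aromatic): no H
  1 × C: 2 H
  1 × C: 1 H
  Total hydrogens = 12.
Molecular formula: C14H12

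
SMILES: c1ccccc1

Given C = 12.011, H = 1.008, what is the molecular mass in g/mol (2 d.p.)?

78.11

Molecular formula: C6H6.
M = 6×12.011 + 6×1.008 = 78.11 g/mol.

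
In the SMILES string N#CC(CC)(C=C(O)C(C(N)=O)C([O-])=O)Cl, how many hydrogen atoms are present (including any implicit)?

Hydrogens are implicit in SMILES; fill each atom to its normal valence:
  5 × C: no H
  2 × C: 1 H each → 2
  2 × O: no H
  1 × C: 3 H
  1 × C: 2 H
  1 × Cl: no H
  1 × N: 2 H
  1 × N: no H
  1 × O: 1 H
  1 × O (charge -1): no H
  Total hydrogens = 10.

10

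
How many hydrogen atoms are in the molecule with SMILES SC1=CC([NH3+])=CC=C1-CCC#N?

11

Hydrogens are implicit in SMILES; fill each atom to its normal valence:
  3 × C (aromatic): 1 H each → 3
  3 × C (aromatic): no H
  2 × C: 2 H each → 4
  1 × C: no H
  1 × N (charge +1): 3 H
  1 × N: no H
  1 × S: 1 H
  Total hydrogens = 11.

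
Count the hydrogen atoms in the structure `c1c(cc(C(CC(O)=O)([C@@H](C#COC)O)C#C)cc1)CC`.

Hydrogens are implicit in SMILES; fill each atom to its normal valence:
  5 × C: no H
  4 × C (aromatic): 1 H each → 4
  2 × C: 3 H each → 6
  2 × C: 2 H each → 4
  2 × C: 1 H each → 2
  2 × C (aromatic): no H
  2 × O: 1 H each → 2
  2 × O: no H
  Total hydrogens = 18.

18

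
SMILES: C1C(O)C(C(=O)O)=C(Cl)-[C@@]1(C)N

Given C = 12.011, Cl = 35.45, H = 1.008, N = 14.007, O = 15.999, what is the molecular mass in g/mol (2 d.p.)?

191.61

Molecular formula: C7H10ClNO3.
M = 7×12.011 + 1×35.45 + 10×1.008 + 1×14.007 + 3×15.999 = 191.61 g/mol.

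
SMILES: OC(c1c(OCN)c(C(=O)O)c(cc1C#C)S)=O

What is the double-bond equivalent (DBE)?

8

Molecular formula from the SMILES: C11H9NO5S.
DoU = (2C + 2 + N − H − X)/2 = (2·11 + 2 + 1 − 9 − 0)/2 = 16/2 = 8.
(Structurally: 1 ring(s) + 7 π bond(s) = 8.)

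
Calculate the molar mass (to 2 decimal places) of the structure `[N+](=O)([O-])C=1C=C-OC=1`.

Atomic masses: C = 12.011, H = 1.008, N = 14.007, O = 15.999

Molecular formula: C4H3NO3.
M = 4×12.011 + 3×1.008 + 1×14.007 + 3×15.999 = 113.07 g/mol.

113.07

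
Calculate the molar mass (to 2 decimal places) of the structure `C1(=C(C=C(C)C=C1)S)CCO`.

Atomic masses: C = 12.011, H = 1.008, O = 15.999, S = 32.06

Molecular formula: C9H12OS.
M = 9×12.011 + 12×1.008 + 1×15.999 + 1×32.06 = 168.25 g/mol.

168.25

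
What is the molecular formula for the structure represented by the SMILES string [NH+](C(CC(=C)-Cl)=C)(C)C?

Heavy atoms from the SMILES: 7 C, 1 Cl, 1 N.
Implicit hydrogens by atom environment:
  3 × C: 2 H each → 6
  2 × C: 3 H each → 6
  2 × C: no H
  1 × Cl: no H
  1 × N (charge +1): 1 H
  Total hydrogens = 13.
Net charge +1.
Molecular formula: C7H13ClN+

C7H13ClN+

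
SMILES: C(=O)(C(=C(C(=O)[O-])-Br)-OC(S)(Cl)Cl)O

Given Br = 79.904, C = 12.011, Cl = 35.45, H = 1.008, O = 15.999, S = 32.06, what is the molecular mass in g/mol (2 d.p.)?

Molecular formula: C5H2BrCl2O5S-.
M = 1×79.904 + 5×12.011 + 2×35.45 + 2×1.008 + 5×15.999 + 1×32.06 = 324.93 g/mol.

324.93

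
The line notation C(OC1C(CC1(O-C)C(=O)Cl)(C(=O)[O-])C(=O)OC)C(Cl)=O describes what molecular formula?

Heavy atoms from the SMILES: 11 C, 2 Cl, 8 O.
Implicit hydrogens by atom environment:
  7 × O: no H
  6 × C: no H
  2 × C: 3 H each → 6
  2 × C: 2 H each → 4
  2 × Cl: no H
  1 × C: 1 H
  1 × O (charge -1): no H
  Total hydrogens = 11.
Net charge -1.
Molecular formula: C11H11Cl2O8-

C11H11Cl2O8-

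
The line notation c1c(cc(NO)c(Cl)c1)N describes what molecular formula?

C6H7ClN2O

Heavy atoms from the SMILES: 6 C, 1 Cl, 2 N, 1 O.
Implicit hydrogens by atom environment:
  3 × C (aromatic): 1 H each → 3
  3 × C (aromatic): no H
  1 × Cl: no H
  1 × N: 2 H
  1 × N: 1 H
  1 × O: 1 H
  Total hydrogens = 7.
Molecular formula: C6H7ClN2O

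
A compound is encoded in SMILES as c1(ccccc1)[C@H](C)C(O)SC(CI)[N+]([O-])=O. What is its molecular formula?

Heavy atoms from the SMILES: 11 C, 1 I, 1 N, 3 O, 1 S.
Implicit hydrogens by atom environment:
  5 × C (aromatic): 1 H each → 5
  3 × C: 1 H each → 3
  1 × C: 3 H
  1 × C: 2 H
  1 × C (aromatic): no H
  1 × I: no H
  1 × N (charge +1): no H
  1 × O: 1 H
  1 × O: no H
  1 × O (charge -1): no H
  1 × S: no H
  Total hydrogens = 14.
Molecular formula: C11H14INO3S

C11H14INO3S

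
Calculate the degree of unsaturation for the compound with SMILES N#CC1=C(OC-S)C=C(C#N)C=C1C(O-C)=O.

Molecular formula from the SMILES: C11H8N2O3S.
DoU = (2C + 2 + N − H − X)/2 = (2·11 + 2 + 2 − 8 − 0)/2 = 18/2 = 9.
(Structurally: 1 ring(s) + 8 π bond(s) = 9.)

9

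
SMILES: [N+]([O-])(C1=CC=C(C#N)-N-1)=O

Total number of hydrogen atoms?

Hydrogens are implicit in SMILES; fill each atom to its normal valence:
  2 × C (aromatic): 1 H each → 2
  2 × C (aromatic): no H
  1 × C: no H
  1 × N (aromatic): 1 H
  1 × N (charge +1): no H
  1 × N: no H
  1 × O: no H
  1 × O (charge -1): no H
  Total hydrogens = 3.

3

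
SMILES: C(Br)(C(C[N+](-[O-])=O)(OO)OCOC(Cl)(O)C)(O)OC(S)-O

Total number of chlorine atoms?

1

The symbol for chlorine appears 1 time in the SMILES.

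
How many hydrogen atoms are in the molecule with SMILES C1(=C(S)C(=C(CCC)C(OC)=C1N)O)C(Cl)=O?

Hydrogens are implicit in SMILES; fill each atom to its normal valence:
  6 × C (aromatic): no H
  2 × C: 3 H each → 6
  2 × C: 2 H each → 4
  2 × O: no H
  1 × C: no H
  1 × Cl: no H
  1 × N: 2 H
  1 × O: 1 H
  1 × S: 1 H
  Total hydrogens = 14.

14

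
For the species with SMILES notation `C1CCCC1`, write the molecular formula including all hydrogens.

Heavy atoms from the SMILES: 5 C.
Implicit hydrogens by atom environment:
  5 × C: 2 H each → 10
  Total hydrogens = 10.
Molecular formula: C5H10

C5H10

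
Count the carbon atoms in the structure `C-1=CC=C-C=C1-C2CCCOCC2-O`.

12

The symbol for carbon appears 12 times in the SMILES.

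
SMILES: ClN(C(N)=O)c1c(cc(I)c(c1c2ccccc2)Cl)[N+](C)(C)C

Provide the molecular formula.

Heavy atoms from the SMILES: 16 C, 2 Cl, 1 I, 3 N, 1 O.
Implicit hydrogens by atom environment:
  6 × C (aromatic): 1 H each → 6
  6 × C (aromatic): no H
  3 × C: 3 H each → 9
  2 × Cl: no H
  1 × C: no H
  1 × I: no H
  1 × N: 2 H
  1 × N: no H
  1 × N (charge +1): no H
  1 × O: no H
  Total hydrogens = 17.
Net charge +1.
Molecular formula: C16H17Cl2IN3O+

C16H17Cl2IN3O+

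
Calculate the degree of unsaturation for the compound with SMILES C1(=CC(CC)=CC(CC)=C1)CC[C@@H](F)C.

Molecular formula from the SMILES: C14H21F.
DoU = (2C + 2 + N − H − X)/2 = (2·14 + 2 + 0 − 21 − 1)/2 = 8/2 = 4.
(Structurally: 1 ring(s) + 3 π bond(s) = 4.)

4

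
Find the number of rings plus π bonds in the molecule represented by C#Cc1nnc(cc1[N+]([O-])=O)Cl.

7

Molecular formula from the SMILES: C6H2ClN3O2.
DoU = (2C + 2 + N − H − X)/2 = (2·6 + 2 + 3 − 2 − 1)/2 = 14/2 = 7.
(Structurally: 1 ring(s) + 6 π bond(s) = 7.)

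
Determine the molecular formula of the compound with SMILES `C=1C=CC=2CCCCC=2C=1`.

C10H12

Heavy atoms from the SMILES: 10 C.
Implicit hydrogens by atom environment:
  4 × C: 2 H each → 8
  4 × C (aromatic): 1 H each → 4
  2 × C (aromatic): no H
  Total hydrogens = 12.
Molecular formula: C10H12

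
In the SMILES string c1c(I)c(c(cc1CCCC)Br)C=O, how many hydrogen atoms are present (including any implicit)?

12

Hydrogens are implicit in SMILES; fill each atom to its normal valence:
  4 × C (aromatic): no H
  3 × C: 2 H each → 6
  2 × C (aromatic): 1 H each → 2
  1 × Br: no H
  1 × C: 3 H
  1 × C: 1 H
  1 × I: no H
  1 × O: no H
  Total hydrogens = 12.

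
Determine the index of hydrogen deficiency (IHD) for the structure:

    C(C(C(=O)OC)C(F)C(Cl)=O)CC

Molecular formula from the SMILES: C8H12ClFO3.
DoU = (2C + 2 + N − H − X)/2 = (2·8 + 2 + 0 − 12 − 2)/2 = 4/2 = 2.
(Structurally: 0 ring(s) + 2 π bond(s) = 2.)

2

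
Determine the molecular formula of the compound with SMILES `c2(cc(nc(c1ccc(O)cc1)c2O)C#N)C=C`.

Heavy atoms from the SMILES: 14 C, 2 N, 2 O.
Implicit hydrogens by atom environment:
  6 × C (aromatic): no H
  5 × C (aromatic): 1 H each → 5
  2 × O: 1 H each → 2
  1 × C: 2 H
  1 × C: 1 H
  1 × C: no H
  1 × N (aromatic): no H
  1 × N: no H
  Total hydrogens = 10.
Molecular formula: C14H10N2O2

C14H10N2O2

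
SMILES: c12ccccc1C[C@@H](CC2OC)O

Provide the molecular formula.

C11H14O2

Heavy atoms from the SMILES: 11 C, 2 O.
Implicit hydrogens by atom environment:
  4 × C (aromatic): 1 H each → 4
  2 × C: 2 H each → 4
  2 × C: 1 H each → 2
  2 × C (aromatic): no H
  1 × C: 3 H
  1 × O: 1 H
  1 × O: no H
  Total hydrogens = 14.
Molecular formula: C11H14O2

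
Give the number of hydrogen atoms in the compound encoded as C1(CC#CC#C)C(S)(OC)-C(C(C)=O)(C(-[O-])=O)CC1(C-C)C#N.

Hydrogens are implicit in SMILES; fill each atom to its normal valence:
  9 × C: no H
  3 × C: 3 H each → 9
  3 × C: 2 H each → 6
  3 × O: no H
  2 × C: 1 H each → 2
  1 × N: no H
  1 × O (charge -1): no H
  1 × S: 1 H
  Total hydrogens = 18.

18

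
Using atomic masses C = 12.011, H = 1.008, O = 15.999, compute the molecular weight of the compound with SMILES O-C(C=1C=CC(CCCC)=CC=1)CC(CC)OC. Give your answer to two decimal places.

250.38

Molecular formula: C16H26O2.
M = 16×12.011 + 26×1.008 + 2×15.999 = 250.38 g/mol.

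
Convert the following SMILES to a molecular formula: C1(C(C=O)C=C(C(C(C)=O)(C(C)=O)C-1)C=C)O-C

C14H18O4

Heavy atoms from the SMILES: 14 C, 4 O.
Implicit hydrogens by atom environment:
  5 × C: 1 H each → 5
  4 × C: no H
  4 × O: no H
  3 × C: 3 H each → 9
  2 × C: 2 H each → 4
  Total hydrogens = 18.
Molecular formula: C14H18O4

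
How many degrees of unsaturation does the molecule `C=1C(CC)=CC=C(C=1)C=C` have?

5

Molecular formula from the SMILES: C10H12.
DoU = (2C + 2 + N − H − X)/2 = (2·10 + 2 + 0 − 12 − 0)/2 = 10/2 = 5.
(Structurally: 1 ring(s) + 4 π bond(s) = 5.)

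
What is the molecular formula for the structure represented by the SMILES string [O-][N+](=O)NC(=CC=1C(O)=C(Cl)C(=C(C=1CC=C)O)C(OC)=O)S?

C13H13ClN2O6S

Heavy atoms from the SMILES: 13 C, 1 Cl, 2 N, 6 O, 1 S.
Implicit hydrogens by atom environment:
  6 × C (aromatic): no H
  3 × O: no H
  2 × C: 2 H each → 4
  2 × C: 1 H each → 2
  2 × C: no H
  2 × O: 1 H each → 2
  1 × C: 3 H
  1 × Cl: no H
  1 × N: 1 H
  1 × N (charge +1): no H
  1 × O (charge -1): no H
  1 × S: 1 H
  Total hydrogens = 13.
Molecular formula: C13H13ClN2O6S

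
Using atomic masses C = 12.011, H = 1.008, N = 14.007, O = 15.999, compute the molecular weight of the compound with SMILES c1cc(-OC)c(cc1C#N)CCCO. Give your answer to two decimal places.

Molecular formula: C11H13NO2.
M = 11×12.011 + 13×1.008 + 1×14.007 + 2×15.999 = 191.23 g/mol.

191.23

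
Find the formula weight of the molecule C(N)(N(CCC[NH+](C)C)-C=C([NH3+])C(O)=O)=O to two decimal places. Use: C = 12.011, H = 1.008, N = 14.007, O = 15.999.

232.28

Molecular formula: [C9H20N4O3]2+.
M = 9×12.011 + 20×1.008 + 4×14.007 + 3×15.999 = 232.28 g/mol.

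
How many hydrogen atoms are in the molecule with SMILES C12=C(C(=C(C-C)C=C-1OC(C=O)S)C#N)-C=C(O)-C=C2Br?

12

Hydrogens are implicit in SMILES; fill each atom to its normal valence:
  7 × C (aromatic): no H
  3 × C (aromatic): 1 H each → 3
  2 × C: 1 H each → 2
  2 × O: no H
  1 × Br: no H
  1 × C: 3 H
  1 × C: 2 H
  1 × C: no H
  1 × N: no H
  1 × O: 1 H
  1 × S: 1 H
  Total hydrogens = 12.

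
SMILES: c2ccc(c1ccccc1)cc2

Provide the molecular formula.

Heavy atoms from the SMILES: 12 C.
Implicit hydrogens by atom environment:
  10 × C (aromatic): 1 H each → 10
  2 × C (aromatic): no H
  Total hydrogens = 10.
Molecular formula: C12H10

C12H10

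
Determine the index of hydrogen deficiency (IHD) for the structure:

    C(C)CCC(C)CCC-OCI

Molecular formula from the SMILES: C10H21IO.
DoU = (2C + 2 + N − H − X)/2 = (2·10 + 2 + 0 − 21 − 1)/2 = 0/2 = 0.
(Structurally: 0 ring(s) + 0 π bond(s) = 0.)

0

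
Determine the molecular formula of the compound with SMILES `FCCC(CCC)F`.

Heavy atoms from the SMILES: 6 C, 2 F.
Implicit hydrogens by atom environment:
  4 × C: 2 H each → 8
  2 × F: no H
  1 × C: 3 H
  1 × C: 1 H
  Total hydrogens = 12.
Molecular formula: C6H12F2

C6H12F2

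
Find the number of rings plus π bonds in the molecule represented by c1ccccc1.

Molecular formula from the SMILES: C6H6.
DoU = (2C + 2 + N − H − X)/2 = (2·6 + 2 + 0 − 6 − 0)/2 = 8/2 = 4.
(Structurally: 1 ring(s) + 3 π bond(s) = 4.)

4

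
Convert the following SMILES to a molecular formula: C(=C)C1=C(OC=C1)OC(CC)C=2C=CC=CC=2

Heavy atoms from the SMILES: 15 C, 2 O.
Implicit hydrogens by atom environment:
  7 × C (aromatic): 1 H each → 7
  3 × C (aromatic): no H
  2 × C: 2 H each → 4
  2 × C: 1 H each → 2
  1 × C: 3 H
  1 × O (aromatic): no H
  1 × O: no H
  Total hydrogens = 16.
Molecular formula: C15H16O2

C15H16O2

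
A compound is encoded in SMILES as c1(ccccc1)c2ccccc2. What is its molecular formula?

C12H10

Heavy atoms from the SMILES: 12 C.
Implicit hydrogens by atom environment:
  10 × C (aromatic): 1 H each → 10
  2 × C (aromatic): no H
  Total hydrogens = 10.
Molecular formula: C12H10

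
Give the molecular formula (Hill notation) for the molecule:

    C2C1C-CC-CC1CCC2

Heavy atoms from the SMILES: 10 C.
Implicit hydrogens by atom environment:
  8 × C: 2 H each → 16
  2 × C: 1 H each → 2
  Total hydrogens = 18.
Molecular formula: C10H18

C10H18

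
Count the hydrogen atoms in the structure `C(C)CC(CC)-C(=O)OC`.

16

Hydrogens are implicit in SMILES; fill each atom to its normal valence:
  3 × C: 3 H each → 9
  3 × C: 2 H each → 6
  2 × O: no H
  1 × C: 1 H
  1 × C: no H
  Total hydrogens = 16.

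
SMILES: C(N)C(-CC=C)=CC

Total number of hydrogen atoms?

13

Hydrogens are implicit in SMILES; fill each atom to its normal valence:
  3 × C: 2 H each → 6
  2 × C: 1 H each → 2
  1 × C: 3 H
  1 × C: no H
  1 × N: 2 H
  Total hydrogens = 13.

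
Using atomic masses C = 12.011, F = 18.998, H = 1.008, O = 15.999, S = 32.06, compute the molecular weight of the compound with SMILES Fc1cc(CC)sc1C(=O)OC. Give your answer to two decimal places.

188.22

Molecular formula: C8H9FO2S.
M = 8×12.011 + 1×18.998 + 9×1.008 + 2×15.999 + 1×32.06 = 188.22 g/mol.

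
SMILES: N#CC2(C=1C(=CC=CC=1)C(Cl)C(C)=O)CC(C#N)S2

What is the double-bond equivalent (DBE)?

Molecular formula from the SMILES: C14H11ClN2OS.
DoU = (2C + 2 + N − H − X)/2 = (2·14 + 2 + 2 − 11 − 1)/2 = 20/2 = 10.
(Structurally: 2 ring(s) + 8 π bond(s) = 10.)

10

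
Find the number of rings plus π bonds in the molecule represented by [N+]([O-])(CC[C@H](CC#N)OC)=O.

3

Molecular formula from the SMILES: C6H10N2O3.
DoU = (2C + 2 + N − H − X)/2 = (2·6 + 2 + 2 − 10 − 0)/2 = 6/2 = 3.
(Structurally: 0 ring(s) + 3 π bond(s) = 3.)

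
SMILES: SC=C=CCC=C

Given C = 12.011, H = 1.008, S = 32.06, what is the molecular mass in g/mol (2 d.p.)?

112.19

Molecular formula: C6H8S.
M = 6×12.011 + 8×1.008 + 1×32.06 = 112.19 g/mol.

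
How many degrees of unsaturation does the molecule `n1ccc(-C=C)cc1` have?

5

Molecular formula from the SMILES: C7H7N.
DoU = (2C + 2 + N − H − X)/2 = (2·7 + 2 + 1 − 7 − 0)/2 = 10/2 = 5.
(Structurally: 1 ring(s) + 4 π bond(s) = 5.)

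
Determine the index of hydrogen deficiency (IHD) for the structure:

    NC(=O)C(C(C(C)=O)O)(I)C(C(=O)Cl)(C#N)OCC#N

7

Molecular formula from the SMILES: C10H9ClIN3O5.
DoU = (2C + 2 + N − H − X)/2 = (2·10 + 2 + 3 − 9 − 2)/2 = 14/2 = 7.
(Structurally: 0 ring(s) + 7 π bond(s) = 7.)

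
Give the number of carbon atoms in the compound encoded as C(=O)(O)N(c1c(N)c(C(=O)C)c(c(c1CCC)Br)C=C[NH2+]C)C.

16

The symbol for carbon appears 16 times in the SMILES. Lowercase c denotes aromatic carbon and counts toward C.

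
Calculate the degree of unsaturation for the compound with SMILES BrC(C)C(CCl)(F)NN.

Molecular formula from the SMILES: C4H9BrClFN2.
DoU = (2C + 2 + N − H − X)/2 = (2·4 + 2 + 2 − 9 − 3)/2 = 0/2 = 0.
(Structurally: 0 ring(s) + 0 π bond(s) = 0.)

0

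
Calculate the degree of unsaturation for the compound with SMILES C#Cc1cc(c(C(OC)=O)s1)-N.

Molecular formula from the SMILES: C8H7NO2S.
DoU = (2C + 2 + N − H − X)/2 = (2·8 + 2 + 1 − 7 − 0)/2 = 12/2 = 6.
(Structurally: 1 ring(s) + 5 π bond(s) = 6.)

6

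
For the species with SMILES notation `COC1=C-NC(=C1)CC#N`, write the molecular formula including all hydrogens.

Heavy atoms from the SMILES: 7 C, 2 N, 1 O.
Implicit hydrogens by atom environment:
  2 × C (aromatic): 1 H each → 2
  2 × C (aromatic): no H
  1 × C: 3 H
  1 × C: 2 H
  1 × C: no H
  1 × N (aromatic): 1 H
  1 × N: no H
  1 × O: no H
  Total hydrogens = 8.
Molecular formula: C7H8N2O

C7H8N2O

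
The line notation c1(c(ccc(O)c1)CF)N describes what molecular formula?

C7H8FNO

Heavy atoms from the SMILES: 7 C, 1 F, 1 N, 1 O.
Implicit hydrogens by atom environment:
  3 × C (aromatic): 1 H each → 3
  3 × C (aromatic): no H
  1 × C: 2 H
  1 × F: no H
  1 × N: 2 H
  1 × O: 1 H
  Total hydrogens = 8.
Molecular formula: C7H8FNO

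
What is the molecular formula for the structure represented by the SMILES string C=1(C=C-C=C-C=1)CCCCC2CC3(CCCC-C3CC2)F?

C20H29F

Heavy atoms from the SMILES: 20 C, 1 F.
Implicit hydrogens by atom environment:
  11 × C: 2 H each → 22
  5 × C (aromatic): 1 H each → 5
  2 × C: 1 H each → 2
  1 × C: no H
  1 × C (aromatic): no H
  1 × F: no H
  Total hydrogens = 29.
Molecular formula: C20H29F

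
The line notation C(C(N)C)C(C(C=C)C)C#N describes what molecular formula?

Heavy atoms from the SMILES: 9 C, 2 N.
Implicit hydrogens by atom environment:
  4 × C: 1 H each → 4
  2 × C: 3 H each → 6
  2 × C: 2 H each → 4
  1 × C: no H
  1 × N: 2 H
  1 × N: no H
  Total hydrogens = 16.
Molecular formula: C9H16N2

C9H16N2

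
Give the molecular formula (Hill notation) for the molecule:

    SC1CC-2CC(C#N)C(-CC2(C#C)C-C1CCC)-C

Heavy atoms from the SMILES: 17 C, 1 N, 1 S.
Implicit hydrogens by atom environment:
  6 × C: 2 H each → 12
  6 × C: 1 H each → 6
  3 × C: no H
  2 × C: 3 H each → 6
  1 × N: no H
  1 × S: 1 H
  Total hydrogens = 25.
Molecular formula: C17H25NS

C17H25NS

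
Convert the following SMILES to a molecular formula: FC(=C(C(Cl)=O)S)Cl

Heavy atoms from the SMILES: 3 C, 2 Cl, 1 F, 1 O, 1 S.
Implicit hydrogens by atom environment:
  3 × C: no H
  2 × Cl: no H
  1 × F: no H
  1 × O: no H
  1 × S: 1 H
  Total hydrogens = 1.
Molecular formula: C3HCl2FOS

C3HCl2FOS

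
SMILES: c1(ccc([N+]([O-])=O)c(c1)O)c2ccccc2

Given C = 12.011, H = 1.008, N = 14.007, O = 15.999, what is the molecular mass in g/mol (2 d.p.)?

215.21

Molecular formula: C12H9NO3.
M = 12×12.011 + 9×1.008 + 1×14.007 + 3×15.999 = 215.21 g/mol.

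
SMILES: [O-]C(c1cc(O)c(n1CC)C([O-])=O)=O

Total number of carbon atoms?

8

The symbol for carbon appears 8 times in the SMILES. Lowercase c denotes aromatic carbon and counts toward C.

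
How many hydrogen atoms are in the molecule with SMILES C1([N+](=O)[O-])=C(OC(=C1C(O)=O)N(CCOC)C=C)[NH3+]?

Hydrogens are implicit in SMILES; fill each atom to its normal valence:
  4 × C (aromatic): no H
  3 × C: 2 H each → 6
  3 × O: no H
  1 × C: 3 H
  1 × C: 1 H
  1 × C: no H
  1 × N (charge +1): 3 H
  1 × N (charge +1): no H
  1 × N: no H
  1 × O: 1 H
  1 × O (aromatic): no H
  1 × O (charge -1): no H
  Total hydrogens = 14.

14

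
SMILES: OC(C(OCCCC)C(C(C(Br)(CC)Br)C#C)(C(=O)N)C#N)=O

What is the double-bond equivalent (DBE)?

6

Molecular formula from the SMILES: C15H20Br2N2O4.
DoU = (2C + 2 + N − H − X)/2 = (2·15 + 2 + 2 − 20 − 2)/2 = 12/2 = 6.
(Structurally: 0 ring(s) + 6 π bond(s) = 6.)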